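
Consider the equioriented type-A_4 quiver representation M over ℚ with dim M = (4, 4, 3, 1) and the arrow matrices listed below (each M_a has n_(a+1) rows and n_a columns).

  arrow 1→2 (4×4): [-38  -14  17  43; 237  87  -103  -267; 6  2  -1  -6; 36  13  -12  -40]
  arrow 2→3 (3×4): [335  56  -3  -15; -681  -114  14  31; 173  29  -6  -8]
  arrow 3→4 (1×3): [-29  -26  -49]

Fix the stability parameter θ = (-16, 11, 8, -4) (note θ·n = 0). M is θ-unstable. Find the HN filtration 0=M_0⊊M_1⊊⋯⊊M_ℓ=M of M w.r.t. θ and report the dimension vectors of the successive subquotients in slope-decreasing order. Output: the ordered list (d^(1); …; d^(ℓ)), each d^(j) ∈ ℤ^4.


Barcode: M ≅ I[1,2], I[1,3]^2, I[1,4]. HN layers by μ_θ (4 steps, strictly decreasing):
  μ^(1)=11; μ^(2)=19/2; μ^(3)=5; μ^(4)=-16

((0, 1, 0, 0); (0, 2, 2, 0); (0, 1, 1, 1); (4, 0, 0, 0))


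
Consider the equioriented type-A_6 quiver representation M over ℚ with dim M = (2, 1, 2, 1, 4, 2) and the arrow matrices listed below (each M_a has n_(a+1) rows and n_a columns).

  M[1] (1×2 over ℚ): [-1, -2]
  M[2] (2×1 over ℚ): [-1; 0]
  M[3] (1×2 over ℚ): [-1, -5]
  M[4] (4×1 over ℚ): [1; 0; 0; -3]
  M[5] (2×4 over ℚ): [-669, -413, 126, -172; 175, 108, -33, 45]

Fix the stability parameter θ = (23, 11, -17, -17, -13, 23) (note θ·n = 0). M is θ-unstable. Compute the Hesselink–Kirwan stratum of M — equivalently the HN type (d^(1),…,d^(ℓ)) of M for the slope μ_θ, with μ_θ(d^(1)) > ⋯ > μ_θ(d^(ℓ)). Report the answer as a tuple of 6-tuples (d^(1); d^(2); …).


Via rank(M_{q-1}∘⋯∘M_p): M ≅ I[1,1], I[1,6], I[3,3], I[5,5]^2, I[5,6].
μ_θ-semistable layers: μ^(1)=23; μ^(2)=-13/5; μ^(3)=-13; μ^(4)=-17

((1, 0, 0, 0, 0, 2); (1, 1, 1, 1, 1, 0); (0, 0, 0, 0, 3, 0); (0, 0, 1, 0, 0, 0))


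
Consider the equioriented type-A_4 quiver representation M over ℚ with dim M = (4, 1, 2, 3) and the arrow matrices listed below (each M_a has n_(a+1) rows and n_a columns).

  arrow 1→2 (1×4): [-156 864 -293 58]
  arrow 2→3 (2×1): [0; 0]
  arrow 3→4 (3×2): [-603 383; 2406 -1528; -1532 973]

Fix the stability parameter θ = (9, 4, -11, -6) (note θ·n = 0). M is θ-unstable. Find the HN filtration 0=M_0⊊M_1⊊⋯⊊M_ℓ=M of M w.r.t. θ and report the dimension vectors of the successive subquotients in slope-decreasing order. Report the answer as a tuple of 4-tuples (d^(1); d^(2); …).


Via rank(M_{q-1}∘⋯∘M_p): M ≅ I[1,1]^3, I[1,2], I[3,4]^2, I[4,4].
μ_θ-semistable layers: μ^(1)=9; μ^(2)=13/2; μ^(3)=-6; μ^(4)=-11

((3, 0, 0, 0); (1, 1, 0, 0); (0, 0, 0, 3); (0, 0, 2, 0))


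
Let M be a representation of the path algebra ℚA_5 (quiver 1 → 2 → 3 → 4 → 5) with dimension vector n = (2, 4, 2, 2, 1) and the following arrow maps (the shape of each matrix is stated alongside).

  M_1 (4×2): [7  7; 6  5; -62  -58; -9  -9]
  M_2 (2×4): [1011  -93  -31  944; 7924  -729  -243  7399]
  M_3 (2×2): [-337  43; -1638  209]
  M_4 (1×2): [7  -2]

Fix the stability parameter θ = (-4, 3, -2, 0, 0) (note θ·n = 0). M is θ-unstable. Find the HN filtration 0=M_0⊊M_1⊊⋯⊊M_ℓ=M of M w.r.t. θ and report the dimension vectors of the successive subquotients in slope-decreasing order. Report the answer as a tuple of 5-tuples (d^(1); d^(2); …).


Interval decomposition of M: I[1,4], I[1,5], I[2,2]^2.
HN type (ℓ=4): μ^(1)=3; μ^(2)=1/3; μ^(3)=1/4; μ^(4)=-4

((0, 2, 0, 0, 0); (0, 1, 1, 1, 0); (0, 1, 1, 1, 1); (2, 0, 0, 0, 0))


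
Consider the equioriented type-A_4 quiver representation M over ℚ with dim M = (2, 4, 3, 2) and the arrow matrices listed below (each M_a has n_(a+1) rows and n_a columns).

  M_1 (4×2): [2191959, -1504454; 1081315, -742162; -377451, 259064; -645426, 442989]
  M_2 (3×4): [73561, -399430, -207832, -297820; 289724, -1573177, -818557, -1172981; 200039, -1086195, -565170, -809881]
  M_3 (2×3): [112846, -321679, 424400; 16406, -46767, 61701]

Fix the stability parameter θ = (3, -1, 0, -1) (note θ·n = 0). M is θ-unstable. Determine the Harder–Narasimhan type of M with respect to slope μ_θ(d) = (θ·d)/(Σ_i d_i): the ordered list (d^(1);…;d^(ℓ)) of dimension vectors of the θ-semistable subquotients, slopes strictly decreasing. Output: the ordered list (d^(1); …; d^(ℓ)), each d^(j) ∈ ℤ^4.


Barcode: M ≅ I[1,3], I[1,4], I[2,2], I[2,4]. HN layers by μ_θ (4 steps, strictly decreasing):
  μ^(1)=2/3; μ^(2)=1/4; μ^(3)=-1/2; μ^(4)=-1

((1, 1, 1, 0); (1, 1, 1, 1); (0, 0, 1, 1); (0, 2, 0, 0))


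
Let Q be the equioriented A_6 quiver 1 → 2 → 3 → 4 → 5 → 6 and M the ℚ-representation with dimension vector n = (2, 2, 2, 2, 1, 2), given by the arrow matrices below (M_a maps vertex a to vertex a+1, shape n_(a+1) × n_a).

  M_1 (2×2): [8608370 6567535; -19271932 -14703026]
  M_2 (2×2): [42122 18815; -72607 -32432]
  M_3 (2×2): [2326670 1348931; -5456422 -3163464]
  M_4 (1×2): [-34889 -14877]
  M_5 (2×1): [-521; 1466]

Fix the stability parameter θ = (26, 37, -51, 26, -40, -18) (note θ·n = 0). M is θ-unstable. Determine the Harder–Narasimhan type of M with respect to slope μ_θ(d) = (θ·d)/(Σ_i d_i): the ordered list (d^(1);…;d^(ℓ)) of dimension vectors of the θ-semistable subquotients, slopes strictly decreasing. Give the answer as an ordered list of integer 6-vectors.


Via rank(M_{q-1}∘⋯∘M_p): M ≅ I[1,1], I[1,6], I[2,4], I[6,6].
μ_θ-semistable layers: μ^(1)=26; μ^(2)=-10/3; μ^(3)=-7; μ^(4)=-18

((1, 0, 0, 1, 0, 0); (1, 1, 1, 1, 1, 1); (0, 1, 1, 0, 0, 0); (0, 0, 0, 0, 0, 1))


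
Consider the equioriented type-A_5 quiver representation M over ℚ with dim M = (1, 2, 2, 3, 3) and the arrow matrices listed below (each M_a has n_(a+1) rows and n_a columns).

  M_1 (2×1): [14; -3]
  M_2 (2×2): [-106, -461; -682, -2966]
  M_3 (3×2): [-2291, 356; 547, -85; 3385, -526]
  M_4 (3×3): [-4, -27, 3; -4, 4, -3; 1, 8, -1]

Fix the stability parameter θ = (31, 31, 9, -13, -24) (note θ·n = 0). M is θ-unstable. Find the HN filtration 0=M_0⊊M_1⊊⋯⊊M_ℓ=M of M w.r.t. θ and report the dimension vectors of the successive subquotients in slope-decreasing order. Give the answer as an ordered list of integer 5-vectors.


Interval decomposition of M: I[1,5], I[2,5], I[4,5].
HN type (ℓ=3): μ^(1)=34/5; μ^(2)=3/4; μ^(3)=-37/2

((1, 1, 1, 1, 1); (0, 1, 1, 1, 1); (0, 0, 0, 1, 1))


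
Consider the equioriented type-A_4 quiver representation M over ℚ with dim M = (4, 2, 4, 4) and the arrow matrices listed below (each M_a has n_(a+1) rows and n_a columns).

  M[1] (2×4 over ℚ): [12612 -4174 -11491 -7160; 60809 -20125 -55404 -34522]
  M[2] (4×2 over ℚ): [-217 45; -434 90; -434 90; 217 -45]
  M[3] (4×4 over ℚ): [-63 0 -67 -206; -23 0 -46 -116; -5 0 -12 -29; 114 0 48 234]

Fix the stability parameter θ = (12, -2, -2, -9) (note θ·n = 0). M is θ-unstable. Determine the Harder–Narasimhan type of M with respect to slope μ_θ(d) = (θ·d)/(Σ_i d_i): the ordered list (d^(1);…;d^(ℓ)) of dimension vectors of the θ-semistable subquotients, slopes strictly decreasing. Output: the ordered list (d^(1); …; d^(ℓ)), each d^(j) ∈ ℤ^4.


Barcode: M ≅ I[1,1]^2, I[1,2], I[1,4], I[3,3], I[3,4]^2, I[4,4]. HN layers by μ_θ (6 steps, strictly decreasing):
  μ^(1)=12; μ^(2)=5; μ^(3)=-1/4; μ^(4)=-2; μ^(5)=-11/2; μ^(6)=-9

((2, 0, 0, 0); (1, 1, 0, 0); (1, 1, 1, 1); (0, 0, 1, 0); (0, 0, 2, 2); (0, 0, 0, 1))


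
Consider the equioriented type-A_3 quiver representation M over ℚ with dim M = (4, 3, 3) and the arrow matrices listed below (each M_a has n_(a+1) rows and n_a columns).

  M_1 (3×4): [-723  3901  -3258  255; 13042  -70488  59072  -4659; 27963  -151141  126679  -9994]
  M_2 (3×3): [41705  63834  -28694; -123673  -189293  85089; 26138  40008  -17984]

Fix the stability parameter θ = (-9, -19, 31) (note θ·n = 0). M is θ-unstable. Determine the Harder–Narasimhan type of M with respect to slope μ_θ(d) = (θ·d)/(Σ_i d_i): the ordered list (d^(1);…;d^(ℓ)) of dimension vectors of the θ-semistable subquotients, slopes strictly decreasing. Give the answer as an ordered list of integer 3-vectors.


Interval decomposition of M: I[1,1], I[1,2], I[1,3]^2, I[3,3].
HN type (ℓ=3): μ^(1)=31; μ^(2)=-9; μ^(3)=-14

((0, 0, 3); (1, 0, 0); (3, 3, 0))


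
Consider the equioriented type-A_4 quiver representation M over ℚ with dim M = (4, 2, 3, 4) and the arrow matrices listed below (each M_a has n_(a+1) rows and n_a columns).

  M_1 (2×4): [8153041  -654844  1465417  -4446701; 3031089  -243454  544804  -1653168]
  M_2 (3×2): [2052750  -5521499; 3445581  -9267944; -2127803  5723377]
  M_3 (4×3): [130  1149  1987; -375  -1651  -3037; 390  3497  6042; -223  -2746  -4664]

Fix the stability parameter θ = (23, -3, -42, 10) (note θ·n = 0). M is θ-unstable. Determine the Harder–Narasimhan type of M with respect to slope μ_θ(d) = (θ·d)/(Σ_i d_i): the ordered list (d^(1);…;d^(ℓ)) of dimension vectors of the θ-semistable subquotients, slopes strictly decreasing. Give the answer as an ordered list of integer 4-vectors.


Interval decomposition of M: I[1,1]^2, I[1,4]^2, I[3,4], I[4,4].
HN type (ℓ=4): μ^(1)=23; μ^(2)=10; μ^(3)=-22/3; μ^(4)=-42

((2, 0, 0, 0); (0, 0, 0, 4); (2, 2, 2, 0); (0, 0, 1, 0))


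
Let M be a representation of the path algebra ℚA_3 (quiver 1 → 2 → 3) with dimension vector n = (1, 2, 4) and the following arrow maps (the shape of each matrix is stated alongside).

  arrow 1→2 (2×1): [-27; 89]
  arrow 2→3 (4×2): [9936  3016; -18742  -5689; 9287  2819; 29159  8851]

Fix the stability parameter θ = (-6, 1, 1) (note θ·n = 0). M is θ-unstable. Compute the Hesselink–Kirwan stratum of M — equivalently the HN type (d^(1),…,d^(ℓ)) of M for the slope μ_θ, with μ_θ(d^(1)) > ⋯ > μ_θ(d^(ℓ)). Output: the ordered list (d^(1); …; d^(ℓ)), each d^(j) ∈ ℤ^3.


Via rank(M_{q-1}∘⋯∘M_p): M ≅ I[1,3], I[2,3], I[3,3]^2.
μ_θ-semistable layers: μ^(1)=1; μ^(2)=-6

((0, 2, 4); (1, 0, 0))


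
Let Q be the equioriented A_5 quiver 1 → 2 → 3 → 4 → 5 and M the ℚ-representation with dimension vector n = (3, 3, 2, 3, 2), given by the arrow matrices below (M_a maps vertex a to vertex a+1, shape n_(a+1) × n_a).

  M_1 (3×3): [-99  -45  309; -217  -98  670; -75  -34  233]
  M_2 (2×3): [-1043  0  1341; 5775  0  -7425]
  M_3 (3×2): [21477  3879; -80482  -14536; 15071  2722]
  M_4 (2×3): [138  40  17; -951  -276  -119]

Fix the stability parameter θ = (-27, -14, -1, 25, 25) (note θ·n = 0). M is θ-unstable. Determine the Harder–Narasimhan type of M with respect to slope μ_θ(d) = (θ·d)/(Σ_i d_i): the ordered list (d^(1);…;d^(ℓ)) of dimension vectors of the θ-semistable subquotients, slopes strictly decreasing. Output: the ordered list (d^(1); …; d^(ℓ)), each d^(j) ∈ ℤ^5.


Interval decomposition of M: I[1,2]^2, I[1,5], I[3,5], I[4,4].
HN type (ℓ=4): μ^(1)=25; μ^(2)=-1; μ^(3)=-14; μ^(4)=-27

((0, 0, 0, 3, 2); (0, 0, 2, 0, 0); (0, 3, 0, 0, 0); (3, 0, 0, 0, 0))


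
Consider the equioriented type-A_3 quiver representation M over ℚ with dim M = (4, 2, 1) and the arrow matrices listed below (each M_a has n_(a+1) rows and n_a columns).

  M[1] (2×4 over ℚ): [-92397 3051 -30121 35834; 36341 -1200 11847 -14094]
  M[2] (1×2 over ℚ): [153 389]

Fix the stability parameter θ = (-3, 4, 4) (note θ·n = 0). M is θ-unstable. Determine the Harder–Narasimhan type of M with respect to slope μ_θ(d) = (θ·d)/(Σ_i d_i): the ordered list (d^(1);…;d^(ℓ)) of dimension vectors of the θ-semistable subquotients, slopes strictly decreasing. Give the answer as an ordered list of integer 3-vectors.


Barcode: M ≅ I[1,1]^2, I[1,2], I[1,3]. HN layers by μ_θ (2 steps, strictly decreasing):
  μ^(1)=4; μ^(2)=-3

((0, 2, 1); (4, 0, 0))


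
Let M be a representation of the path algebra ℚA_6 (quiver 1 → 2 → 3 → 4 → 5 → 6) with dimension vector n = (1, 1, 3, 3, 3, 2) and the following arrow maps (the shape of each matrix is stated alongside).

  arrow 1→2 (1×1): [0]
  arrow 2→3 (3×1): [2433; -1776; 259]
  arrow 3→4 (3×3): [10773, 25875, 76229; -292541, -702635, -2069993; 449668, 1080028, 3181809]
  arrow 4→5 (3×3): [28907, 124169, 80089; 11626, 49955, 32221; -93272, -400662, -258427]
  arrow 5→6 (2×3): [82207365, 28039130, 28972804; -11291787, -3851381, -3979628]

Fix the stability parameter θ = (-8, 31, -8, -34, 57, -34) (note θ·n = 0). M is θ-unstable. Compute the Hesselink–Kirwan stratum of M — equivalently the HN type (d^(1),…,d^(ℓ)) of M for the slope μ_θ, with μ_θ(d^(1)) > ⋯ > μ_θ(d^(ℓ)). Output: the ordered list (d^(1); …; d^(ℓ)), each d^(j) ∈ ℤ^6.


Via rank(M_{q-1}∘⋯∘M_p): M ≅ I[1,1], I[2,6], I[3,3], I[3,6], I[4,5].
μ_θ-semistable layers: μ^(1)=57; μ^(2)=23/2; μ^(3)=-11/3; μ^(4)=-8; μ^(5)=-21; μ^(6)=-34

((0, 0, 0, 0, 1, 0); (0, 0, 0, 0, 2, 2); (0, 1, 1, 1, 0, 0); (1, 0, 1, 0, 0, 0); (0, 0, 1, 1, 0, 0); (0, 0, 0, 1, 0, 0))


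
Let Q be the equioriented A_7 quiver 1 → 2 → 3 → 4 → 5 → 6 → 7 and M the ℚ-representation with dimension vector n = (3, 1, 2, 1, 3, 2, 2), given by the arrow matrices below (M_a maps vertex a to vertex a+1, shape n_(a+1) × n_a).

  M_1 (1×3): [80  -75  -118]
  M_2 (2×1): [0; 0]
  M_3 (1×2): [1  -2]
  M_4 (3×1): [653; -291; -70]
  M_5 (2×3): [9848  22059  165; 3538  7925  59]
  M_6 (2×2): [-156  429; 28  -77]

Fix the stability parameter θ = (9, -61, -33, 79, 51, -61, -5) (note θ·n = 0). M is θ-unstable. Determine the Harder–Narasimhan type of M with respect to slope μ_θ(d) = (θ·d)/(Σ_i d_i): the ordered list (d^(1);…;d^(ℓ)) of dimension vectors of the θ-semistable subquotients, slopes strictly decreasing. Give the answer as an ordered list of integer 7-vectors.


Barcode: M ≅ I[1,1]^2, I[1,2], I[3,3], I[3,7], I[5,5], I[5,6], I[7,7]. HN layers by μ_θ (6 steps, strictly decreasing):
  μ^(1)=51; μ^(2)=16; μ^(3)=9; μ^(4)=-5; μ^(5)=-26; μ^(6)=-33

((0, 0, 0, 0, 1, 0, 0); (0, 0, 0, 1, 1, 1, 1); (2, 0, 0, 0, 0, 0, 0); (0, 0, 0, 0, 1, 1, 1); (1, 1, 0, 0, 0, 0, 0); (0, 0, 2, 0, 0, 0, 0))


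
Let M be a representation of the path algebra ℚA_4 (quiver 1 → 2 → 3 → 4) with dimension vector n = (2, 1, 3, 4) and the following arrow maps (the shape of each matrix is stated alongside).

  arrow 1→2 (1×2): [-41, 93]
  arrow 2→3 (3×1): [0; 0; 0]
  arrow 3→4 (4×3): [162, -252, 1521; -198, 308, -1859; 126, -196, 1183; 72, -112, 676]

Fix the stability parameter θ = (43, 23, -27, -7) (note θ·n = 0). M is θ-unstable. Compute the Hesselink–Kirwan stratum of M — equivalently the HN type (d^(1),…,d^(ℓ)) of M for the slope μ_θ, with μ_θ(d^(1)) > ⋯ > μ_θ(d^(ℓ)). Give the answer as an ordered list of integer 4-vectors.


Interval decomposition of M: I[1,1], I[1,2], I[3,3]^2, I[3,4], I[4,4]^3.
HN type (ℓ=4): μ^(1)=43; μ^(2)=33; μ^(3)=-7; μ^(4)=-27

((1, 0, 0, 0); (1, 1, 0, 0); (0, 0, 0, 4); (0, 0, 3, 0))


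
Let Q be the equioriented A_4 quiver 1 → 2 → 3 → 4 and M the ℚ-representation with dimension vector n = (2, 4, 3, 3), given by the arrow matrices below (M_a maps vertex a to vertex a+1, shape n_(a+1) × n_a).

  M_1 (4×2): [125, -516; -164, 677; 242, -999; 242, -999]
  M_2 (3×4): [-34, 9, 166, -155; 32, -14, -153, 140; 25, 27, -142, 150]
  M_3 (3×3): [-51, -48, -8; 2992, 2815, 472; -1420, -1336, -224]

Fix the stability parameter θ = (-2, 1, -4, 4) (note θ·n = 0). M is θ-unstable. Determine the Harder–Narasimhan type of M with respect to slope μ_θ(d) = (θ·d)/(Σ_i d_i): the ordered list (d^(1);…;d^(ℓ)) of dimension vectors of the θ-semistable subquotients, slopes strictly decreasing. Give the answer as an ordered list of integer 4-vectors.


Barcode: M ≅ I[1,3], I[1,4], I[2,2], I[2,4], I[4,4]. HN layers by μ_θ (4 steps, strictly decreasing):
  μ^(1)=4; μ^(2)=1; μ^(3)=-3/2; μ^(4)=-2

((0, 0, 0, 3); (0, 1, 0, 0); (0, 3, 3, 0); (2, 0, 0, 0))


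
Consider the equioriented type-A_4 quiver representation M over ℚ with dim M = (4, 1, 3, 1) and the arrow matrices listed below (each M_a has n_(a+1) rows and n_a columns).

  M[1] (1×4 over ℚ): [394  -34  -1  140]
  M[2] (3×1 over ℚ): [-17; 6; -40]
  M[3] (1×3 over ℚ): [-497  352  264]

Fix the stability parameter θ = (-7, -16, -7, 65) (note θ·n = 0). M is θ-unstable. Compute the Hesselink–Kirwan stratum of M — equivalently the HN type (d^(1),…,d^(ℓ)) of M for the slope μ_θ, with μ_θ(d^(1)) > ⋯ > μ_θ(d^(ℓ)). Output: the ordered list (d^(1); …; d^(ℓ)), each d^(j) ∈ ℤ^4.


Barcode: M ≅ I[1,1]^3, I[1,4], I[3,3]^2. HN layers by μ_θ (3 steps, strictly decreasing):
  μ^(1)=65; μ^(2)=-7; μ^(3)=-23/2

((0, 0, 0, 1); (3, 0, 3, 0); (1, 1, 0, 0))


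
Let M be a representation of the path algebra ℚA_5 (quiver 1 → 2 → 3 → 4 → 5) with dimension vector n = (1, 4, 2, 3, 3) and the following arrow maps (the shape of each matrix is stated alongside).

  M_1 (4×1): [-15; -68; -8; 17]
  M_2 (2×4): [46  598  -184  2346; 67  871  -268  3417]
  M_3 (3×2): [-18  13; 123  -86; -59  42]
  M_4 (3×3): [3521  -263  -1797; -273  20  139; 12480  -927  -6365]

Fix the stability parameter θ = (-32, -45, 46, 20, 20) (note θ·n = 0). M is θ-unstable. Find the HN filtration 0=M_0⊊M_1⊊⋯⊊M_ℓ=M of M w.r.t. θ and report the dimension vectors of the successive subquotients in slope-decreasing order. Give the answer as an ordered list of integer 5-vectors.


Interval decomposition of M: I[1,2], I[2,2]^2, I[2,5], I[3,5], I[4,5].
HN type (ℓ=4): μ^(1)=86/3; μ^(2)=20; μ^(3)=-77/2; μ^(4)=-45

((0, 0, 2, 2, 2); (0, 0, 0, 1, 1); (1, 1, 0, 0, 0); (0, 3, 0, 0, 0))


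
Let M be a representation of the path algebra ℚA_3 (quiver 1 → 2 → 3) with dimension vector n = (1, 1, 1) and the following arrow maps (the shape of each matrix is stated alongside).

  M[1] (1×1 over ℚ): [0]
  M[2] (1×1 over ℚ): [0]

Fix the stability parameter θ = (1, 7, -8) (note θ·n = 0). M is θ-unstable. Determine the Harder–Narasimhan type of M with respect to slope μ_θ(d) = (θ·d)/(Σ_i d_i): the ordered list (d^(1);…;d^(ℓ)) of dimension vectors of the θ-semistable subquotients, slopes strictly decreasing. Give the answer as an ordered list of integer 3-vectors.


Interval decomposition of M: I[1,1], I[2,2], I[3,3].
HN type (ℓ=3): μ^(1)=7; μ^(2)=1; μ^(3)=-8

((0, 1, 0); (1, 0, 0); (0, 0, 1))


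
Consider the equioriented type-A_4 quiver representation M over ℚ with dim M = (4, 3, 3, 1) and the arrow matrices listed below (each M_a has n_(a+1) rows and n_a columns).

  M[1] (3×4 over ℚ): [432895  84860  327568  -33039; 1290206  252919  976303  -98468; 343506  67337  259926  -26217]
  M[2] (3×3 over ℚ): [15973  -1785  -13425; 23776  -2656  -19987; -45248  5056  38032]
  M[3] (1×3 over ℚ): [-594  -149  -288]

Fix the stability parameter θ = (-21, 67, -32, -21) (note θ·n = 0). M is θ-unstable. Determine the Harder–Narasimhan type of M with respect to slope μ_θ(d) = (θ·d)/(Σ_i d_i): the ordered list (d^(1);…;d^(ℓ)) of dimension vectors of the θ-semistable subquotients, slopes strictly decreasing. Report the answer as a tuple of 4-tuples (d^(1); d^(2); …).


Via rank(M_{q-1}∘⋯∘M_p): M ≅ I[1,1], I[1,2], I[1,3], I[1,4], I[3,3].
μ_θ-semistable layers: μ^(1)=67; μ^(2)=35/2; μ^(3)=14/3; μ^(4)=-21; μ^(5)=-32

((0, 1, 0, 0); (0, 1, 1, 0); (0, 1, 1, 1); (4, 0, 0, 0); (0, 0, 1, 0))


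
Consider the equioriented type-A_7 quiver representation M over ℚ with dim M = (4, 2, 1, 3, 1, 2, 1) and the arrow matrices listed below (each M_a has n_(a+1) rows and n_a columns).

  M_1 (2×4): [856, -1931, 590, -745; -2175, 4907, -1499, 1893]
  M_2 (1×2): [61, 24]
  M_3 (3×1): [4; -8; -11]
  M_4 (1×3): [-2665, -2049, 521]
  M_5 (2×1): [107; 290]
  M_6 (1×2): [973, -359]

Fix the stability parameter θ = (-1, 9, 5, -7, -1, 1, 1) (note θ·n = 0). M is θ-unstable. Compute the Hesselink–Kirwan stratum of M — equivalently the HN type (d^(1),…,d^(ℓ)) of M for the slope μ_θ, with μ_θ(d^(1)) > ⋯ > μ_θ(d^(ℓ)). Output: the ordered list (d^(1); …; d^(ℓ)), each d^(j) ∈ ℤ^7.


Via rank(M_{q-1}∘⋯∘M_p): M ≅ I[1,1]^2, I[1,2], I[1,7], I[4,4]^2, I[6,6].
μ_θ-semistable layers: μ^(1)=9; μ^(2)=4/3; μ^(3)=1; μ^(4)=-1; μ^(5)=-7

((0, 1, 0, 0, 0, 0, 0); (0, 1, 1, 1, 1, 1, 1); (0, 0, 0, 0, 0, 1, 0); (4, 0, 0, 0, 0, 0, 0); (0, 0, 0, 2, 0, 0, 0))


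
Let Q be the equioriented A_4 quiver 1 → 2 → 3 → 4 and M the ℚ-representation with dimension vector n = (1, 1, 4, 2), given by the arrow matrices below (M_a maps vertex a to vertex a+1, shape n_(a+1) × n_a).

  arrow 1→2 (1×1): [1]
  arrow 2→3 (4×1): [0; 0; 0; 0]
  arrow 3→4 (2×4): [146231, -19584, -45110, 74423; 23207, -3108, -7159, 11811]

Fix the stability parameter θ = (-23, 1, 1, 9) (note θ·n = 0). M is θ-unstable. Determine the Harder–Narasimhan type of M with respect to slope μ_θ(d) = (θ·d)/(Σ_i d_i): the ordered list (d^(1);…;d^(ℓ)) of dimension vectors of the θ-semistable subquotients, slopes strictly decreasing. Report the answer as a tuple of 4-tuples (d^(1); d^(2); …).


Barcode: M ≅ I[1,2], I[3,3]^2, I[3,4]^2. HN layers by μ_θ (3 steps, strictly decreasing):
  μ^(1)=9; μ^(2)=1; μ^(3)=-23

((0, 0, 0, 2); (0, 1, 4, 0); (1, 0, 0, 0))


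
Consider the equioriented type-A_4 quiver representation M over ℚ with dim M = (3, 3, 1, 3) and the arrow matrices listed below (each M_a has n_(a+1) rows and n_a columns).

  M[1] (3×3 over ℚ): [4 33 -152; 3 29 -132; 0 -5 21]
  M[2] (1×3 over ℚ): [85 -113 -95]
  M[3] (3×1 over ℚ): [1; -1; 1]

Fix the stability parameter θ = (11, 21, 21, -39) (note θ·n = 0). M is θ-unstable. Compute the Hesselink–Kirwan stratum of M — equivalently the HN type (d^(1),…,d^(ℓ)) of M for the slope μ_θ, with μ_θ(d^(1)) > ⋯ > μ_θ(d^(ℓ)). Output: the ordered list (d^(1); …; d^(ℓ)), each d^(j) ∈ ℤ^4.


Barcode: M ≅ I[1,2]^2, I[1,4], I[4,4]^2. HN layers by μ_θ (4 steps, strictly decreasing):
  μ^(1)=21; μ^(2)=11; μ^(3)=7/2; μ^(4)=-39

((0, 2, 0, 0); (2, 0, 0, 0); (1, 1, 1, 1); (0, 0, 0, 2))


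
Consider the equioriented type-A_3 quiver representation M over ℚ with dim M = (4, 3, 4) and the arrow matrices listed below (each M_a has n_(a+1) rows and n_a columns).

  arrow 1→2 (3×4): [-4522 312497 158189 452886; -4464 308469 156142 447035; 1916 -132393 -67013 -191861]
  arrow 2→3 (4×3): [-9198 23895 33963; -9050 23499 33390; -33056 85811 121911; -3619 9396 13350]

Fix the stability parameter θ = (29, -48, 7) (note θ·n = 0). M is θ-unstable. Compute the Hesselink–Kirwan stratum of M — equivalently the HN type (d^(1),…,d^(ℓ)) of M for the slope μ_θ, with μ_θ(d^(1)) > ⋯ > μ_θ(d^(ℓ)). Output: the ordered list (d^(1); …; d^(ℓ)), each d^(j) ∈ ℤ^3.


Via rank(M_{q-1}∘⋯∘M_p): M ≅ I[1,1], I[1,3]^3, I[3,3].
μ_θ-semistable layers: μ^(1)=29; μ^(2)=7; μ^(3)=-19/2

((1, 0, 0); (0, 0, 4); (3, 3, 0))


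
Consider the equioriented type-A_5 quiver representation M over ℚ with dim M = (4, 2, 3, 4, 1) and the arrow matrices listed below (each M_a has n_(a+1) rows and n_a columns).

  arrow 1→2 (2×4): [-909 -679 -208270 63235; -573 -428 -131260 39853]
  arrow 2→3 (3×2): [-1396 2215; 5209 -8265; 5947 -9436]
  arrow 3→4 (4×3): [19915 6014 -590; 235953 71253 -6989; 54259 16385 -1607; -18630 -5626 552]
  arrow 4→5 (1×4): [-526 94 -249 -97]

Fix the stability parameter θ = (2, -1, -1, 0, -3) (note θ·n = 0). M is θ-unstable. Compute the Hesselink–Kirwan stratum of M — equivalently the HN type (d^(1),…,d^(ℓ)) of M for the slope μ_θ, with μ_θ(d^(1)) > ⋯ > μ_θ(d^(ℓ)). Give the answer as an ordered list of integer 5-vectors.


Barcode: M ≅ I[1,1]^2, I[1,4], I[1,5], I[3,4], I[4,4]. HN layers by μ_θ (4 steps, strictly decreasing):
  μ^(1)=2; μ^(2)=0; μ^(3)=-3/5; μ^(4)=-1

((2, 0, 0, 0, 0); (1, 1, 1, 3, 0); (1, 1, 1, 1, 1); (0, 0, 1, 0, 0))


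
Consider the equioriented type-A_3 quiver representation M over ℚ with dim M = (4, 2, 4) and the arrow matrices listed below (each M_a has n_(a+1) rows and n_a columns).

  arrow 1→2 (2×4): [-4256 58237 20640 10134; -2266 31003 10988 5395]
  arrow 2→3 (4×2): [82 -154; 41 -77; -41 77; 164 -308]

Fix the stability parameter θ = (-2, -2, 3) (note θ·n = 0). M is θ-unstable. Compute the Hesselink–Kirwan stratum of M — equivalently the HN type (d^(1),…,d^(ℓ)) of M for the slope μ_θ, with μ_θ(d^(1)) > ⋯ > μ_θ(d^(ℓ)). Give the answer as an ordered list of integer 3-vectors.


Via rank(M_{q-1}∘⋯∘M_p): M ≅ I[1,1]^2, I[1,2], I[1,3], I[3,3]^3.
μ_θ-semistable layers: μ^(1)=3; μ^(2)=-2

((0, 0, 4); (4, 2, 0))


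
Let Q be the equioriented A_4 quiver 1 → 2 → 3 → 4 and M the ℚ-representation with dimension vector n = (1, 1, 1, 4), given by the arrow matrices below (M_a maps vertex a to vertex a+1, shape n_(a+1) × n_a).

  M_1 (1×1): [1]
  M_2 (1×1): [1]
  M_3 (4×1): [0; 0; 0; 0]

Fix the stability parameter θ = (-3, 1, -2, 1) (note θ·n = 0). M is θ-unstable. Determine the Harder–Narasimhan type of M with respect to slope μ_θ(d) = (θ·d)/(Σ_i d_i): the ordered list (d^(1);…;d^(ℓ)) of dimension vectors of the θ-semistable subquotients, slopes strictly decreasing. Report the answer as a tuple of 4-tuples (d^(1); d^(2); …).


Barcode: M ≅ I[1,3], I[4,4]^4. HN layers by μ_θ (3 steps, strictly decreasing):
  μ^(1)=1; μ^(2)=-1/2; μ^(3)=-3

((0, 0, 0, 4); (0, 1, 1, 0); (1, 0, 0, 0))


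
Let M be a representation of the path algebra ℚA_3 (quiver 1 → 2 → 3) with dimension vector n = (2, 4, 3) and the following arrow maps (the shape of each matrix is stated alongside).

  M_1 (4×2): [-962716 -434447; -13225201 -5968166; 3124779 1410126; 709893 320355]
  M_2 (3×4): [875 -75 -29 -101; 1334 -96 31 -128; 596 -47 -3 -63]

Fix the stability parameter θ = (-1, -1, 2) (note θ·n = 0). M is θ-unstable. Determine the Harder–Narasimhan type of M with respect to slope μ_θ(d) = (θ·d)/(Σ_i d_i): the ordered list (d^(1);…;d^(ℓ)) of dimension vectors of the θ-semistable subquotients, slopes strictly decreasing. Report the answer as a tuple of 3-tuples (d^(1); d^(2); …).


Via rank(M_{q-1}∘⋯∘M_p): M ≅ I[1,3]^2, I[2,2], I[2,3].
μ_θ-semistable layers: μ^(1)=2; μ^(2)=-1

((0, 0, 3); (2, 4, 0))


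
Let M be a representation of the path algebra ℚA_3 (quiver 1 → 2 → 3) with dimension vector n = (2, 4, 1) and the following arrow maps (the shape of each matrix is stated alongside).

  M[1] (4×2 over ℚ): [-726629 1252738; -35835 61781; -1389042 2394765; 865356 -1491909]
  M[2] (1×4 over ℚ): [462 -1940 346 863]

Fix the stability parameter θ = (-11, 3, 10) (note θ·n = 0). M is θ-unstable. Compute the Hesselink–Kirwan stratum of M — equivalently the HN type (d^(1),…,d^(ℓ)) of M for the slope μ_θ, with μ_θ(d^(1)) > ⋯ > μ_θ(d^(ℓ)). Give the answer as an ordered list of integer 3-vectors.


Barcode: M ≅ I[1,2], I[1,3], I[2,2]^2. HN layers by μ_θ (3 steps, strictly decreasing):
  μ^(1)=10; μ^(2)=3; μ^(3)=-11

((0, 0, 1); (0, 4, 0); (2, 0, 0))


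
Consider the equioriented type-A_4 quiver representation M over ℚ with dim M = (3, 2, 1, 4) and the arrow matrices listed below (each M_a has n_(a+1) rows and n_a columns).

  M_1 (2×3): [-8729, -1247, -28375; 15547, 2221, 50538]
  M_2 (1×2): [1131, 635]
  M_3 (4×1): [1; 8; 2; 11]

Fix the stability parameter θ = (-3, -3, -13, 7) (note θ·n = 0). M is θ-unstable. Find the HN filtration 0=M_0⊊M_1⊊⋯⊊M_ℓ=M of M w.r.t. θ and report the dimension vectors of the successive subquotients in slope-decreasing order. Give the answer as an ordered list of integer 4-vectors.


Interval decomposition of M: I[1,1], I[1,2], I[1,4], I[4,4]^3.
HN type (ℓ=3): μ^(1)=7; μ^(2)=-3; μ^(3)=-19/3

((0, 0, 0, 4); (2, 1, 0, 0); (1, 1, 1, 0))


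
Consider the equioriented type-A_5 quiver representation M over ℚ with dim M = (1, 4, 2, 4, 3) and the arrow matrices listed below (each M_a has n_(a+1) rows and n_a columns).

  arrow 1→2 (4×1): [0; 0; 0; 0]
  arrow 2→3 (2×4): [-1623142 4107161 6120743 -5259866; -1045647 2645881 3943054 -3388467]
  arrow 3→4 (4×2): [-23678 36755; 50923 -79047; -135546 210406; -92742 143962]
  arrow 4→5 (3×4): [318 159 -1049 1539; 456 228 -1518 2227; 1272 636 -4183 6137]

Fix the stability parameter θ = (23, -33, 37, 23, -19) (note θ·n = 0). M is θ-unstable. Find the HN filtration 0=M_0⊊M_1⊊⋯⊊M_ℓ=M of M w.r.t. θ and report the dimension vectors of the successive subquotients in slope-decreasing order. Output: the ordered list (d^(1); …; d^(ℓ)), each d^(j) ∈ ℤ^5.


Interval decomposition of M: I[1,1], I[2,2]^2, I[2,4], I[2,5], I[4,5]^2.
HN type (ℓ=5): μ^(1)=30; μ^(2)=23; μ^(3)=41/3; μ^(4)=2; μ^(5)=-33

((0, 0, 1, 1, 0); (1, 0, 0, 0, 0); (0, 0, 1, 1, 1); (0, 0, 0, 2, 2); (0, 4, 0, 0, 0))


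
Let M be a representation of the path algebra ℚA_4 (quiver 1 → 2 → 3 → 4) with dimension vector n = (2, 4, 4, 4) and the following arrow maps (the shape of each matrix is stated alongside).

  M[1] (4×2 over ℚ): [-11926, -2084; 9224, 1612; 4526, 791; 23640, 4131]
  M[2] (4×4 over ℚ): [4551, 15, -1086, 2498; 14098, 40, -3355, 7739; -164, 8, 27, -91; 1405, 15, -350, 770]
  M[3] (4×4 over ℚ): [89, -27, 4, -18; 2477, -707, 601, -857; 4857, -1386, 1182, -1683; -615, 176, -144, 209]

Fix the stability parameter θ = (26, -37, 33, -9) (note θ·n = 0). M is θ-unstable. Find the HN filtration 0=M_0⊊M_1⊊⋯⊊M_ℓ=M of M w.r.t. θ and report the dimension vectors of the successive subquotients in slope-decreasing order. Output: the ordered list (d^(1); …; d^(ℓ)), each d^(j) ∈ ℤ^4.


Interval decomposition of M: I[1,2], I[1,3], I[2,4]^2, I[3,4], I[4,4].
HN type (ℓ=5): μ^(1)=33; μ^(2)=12; μ^(3)=-11/2; μ^(4)=-9; μ^(5)=-37

((0, 0, 1, 0); (0, 0, 3, 3); (2, 2, 0, 0); (0, 0, 0, 1); (0, 2, 0, 0))


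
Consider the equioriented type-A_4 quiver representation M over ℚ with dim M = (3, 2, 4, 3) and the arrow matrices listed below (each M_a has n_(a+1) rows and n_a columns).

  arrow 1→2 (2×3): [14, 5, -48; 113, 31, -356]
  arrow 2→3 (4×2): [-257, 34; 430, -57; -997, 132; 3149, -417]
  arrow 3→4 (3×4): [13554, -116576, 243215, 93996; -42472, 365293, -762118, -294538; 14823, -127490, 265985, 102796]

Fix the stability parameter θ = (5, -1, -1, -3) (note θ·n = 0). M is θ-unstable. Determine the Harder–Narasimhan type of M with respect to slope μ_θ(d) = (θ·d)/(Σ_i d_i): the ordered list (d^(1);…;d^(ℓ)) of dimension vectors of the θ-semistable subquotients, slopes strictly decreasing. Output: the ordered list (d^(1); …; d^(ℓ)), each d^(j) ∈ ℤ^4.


Via rank(M_{q-1}∘⋯∘M_p): M ≅ I[1,1], I[1,4]^2, I[3,3], I[3,4].
μ_θ-semistable layers: μ^(1)=5; μ^(2)=0; μ^(3)=-1; μ^(4)=-2

((1, 0, 0, 0); (2, 2, 2, 2); (0, 0, 1, 0); (0, 0, 1, 1))


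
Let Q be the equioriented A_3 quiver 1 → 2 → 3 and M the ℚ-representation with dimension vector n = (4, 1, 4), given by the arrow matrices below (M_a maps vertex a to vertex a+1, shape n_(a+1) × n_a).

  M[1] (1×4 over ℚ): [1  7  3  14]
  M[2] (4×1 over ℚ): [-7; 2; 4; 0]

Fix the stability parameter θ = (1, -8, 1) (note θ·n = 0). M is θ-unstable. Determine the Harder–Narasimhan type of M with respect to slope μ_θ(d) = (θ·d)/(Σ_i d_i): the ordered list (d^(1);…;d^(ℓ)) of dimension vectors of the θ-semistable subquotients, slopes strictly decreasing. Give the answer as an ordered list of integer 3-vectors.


Interval decomposition of M: I[1,1]^3, I[1,3], I[3,3]^3.
HN type (ℓ=2): μ^(1)=1; μ^(2)=-7/2

((3, 0, 4); (1, 1, 0))


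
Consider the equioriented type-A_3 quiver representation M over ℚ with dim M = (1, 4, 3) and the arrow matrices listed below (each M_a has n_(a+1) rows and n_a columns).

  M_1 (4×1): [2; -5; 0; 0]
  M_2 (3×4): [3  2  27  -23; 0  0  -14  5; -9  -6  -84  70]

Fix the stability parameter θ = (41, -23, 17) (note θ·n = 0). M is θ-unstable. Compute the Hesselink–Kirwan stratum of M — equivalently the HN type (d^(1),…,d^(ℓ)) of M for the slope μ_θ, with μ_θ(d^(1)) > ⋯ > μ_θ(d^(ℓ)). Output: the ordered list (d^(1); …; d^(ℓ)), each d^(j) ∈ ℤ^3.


Barcode: M ≅ I[1,3], I[2,2], I[2,3]^2. HN layers by μ_θ (3 steps, strictly decreasing):
  μ^(1)=17; μ^(2)=9; μ^(3)=-23

((0, 0, 3); (1, 1, 0); (0, 3, 0))


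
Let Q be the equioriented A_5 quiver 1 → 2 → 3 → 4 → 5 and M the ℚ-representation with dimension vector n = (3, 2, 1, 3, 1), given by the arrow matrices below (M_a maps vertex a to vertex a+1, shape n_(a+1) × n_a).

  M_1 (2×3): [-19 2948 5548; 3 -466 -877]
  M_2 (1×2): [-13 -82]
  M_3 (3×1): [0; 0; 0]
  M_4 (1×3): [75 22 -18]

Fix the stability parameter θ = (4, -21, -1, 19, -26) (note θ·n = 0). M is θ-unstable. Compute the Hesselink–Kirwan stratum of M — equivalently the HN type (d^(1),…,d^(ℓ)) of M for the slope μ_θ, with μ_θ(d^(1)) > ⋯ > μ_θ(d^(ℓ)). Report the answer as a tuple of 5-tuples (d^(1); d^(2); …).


Barcode: M ≅ I[1,1], I[1,2], I[1,3], I[4,4]^2, I[4,5]. HN layers by μ_θ (5 steps, strictly decreasing):
  μ^(1)=19; μ^(2)=4; μ^(3)=-1; μ^(4)=-7/2; μ^(5)=-17/2

((0, 0, 0, 2, 0); (1, 0, 0, 0, 0); (0, 0, 1, 0, 0); (0, 0, 0, 1, 1); (2, 2, 0, 0, 0))


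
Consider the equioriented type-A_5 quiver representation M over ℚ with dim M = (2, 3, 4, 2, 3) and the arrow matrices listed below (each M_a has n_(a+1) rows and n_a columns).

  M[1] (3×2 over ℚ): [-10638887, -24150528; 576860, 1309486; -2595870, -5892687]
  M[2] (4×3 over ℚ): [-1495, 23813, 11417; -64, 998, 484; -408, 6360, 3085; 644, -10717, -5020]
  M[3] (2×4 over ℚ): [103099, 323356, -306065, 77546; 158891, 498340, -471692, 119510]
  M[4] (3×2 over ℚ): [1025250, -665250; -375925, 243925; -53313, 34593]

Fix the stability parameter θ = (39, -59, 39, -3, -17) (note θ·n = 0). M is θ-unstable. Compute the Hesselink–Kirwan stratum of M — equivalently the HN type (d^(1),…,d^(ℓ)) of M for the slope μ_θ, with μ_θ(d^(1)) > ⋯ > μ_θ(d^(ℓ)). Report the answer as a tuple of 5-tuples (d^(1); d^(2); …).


Barcode: M ≅ I[1,4], I[1,5], I[2,3], I[3,3], I[5,5]^2. HN layers by μ_θ (6 steps, strictly decreasing):
  μ^(1)=39; μ^(2)=18; μ^(3)=19/3; μ^(4)=-10; μ^(5)=-17; μ^(6)=-59

((0, 0, 2, 0, 0); (0, 0, 1, 1, 0); (0, 0, 1, 1, 1); (2, 2, 0, 0, 0); (0, 0, 0, 0, 2); (0, 1, 0, 0, 0))


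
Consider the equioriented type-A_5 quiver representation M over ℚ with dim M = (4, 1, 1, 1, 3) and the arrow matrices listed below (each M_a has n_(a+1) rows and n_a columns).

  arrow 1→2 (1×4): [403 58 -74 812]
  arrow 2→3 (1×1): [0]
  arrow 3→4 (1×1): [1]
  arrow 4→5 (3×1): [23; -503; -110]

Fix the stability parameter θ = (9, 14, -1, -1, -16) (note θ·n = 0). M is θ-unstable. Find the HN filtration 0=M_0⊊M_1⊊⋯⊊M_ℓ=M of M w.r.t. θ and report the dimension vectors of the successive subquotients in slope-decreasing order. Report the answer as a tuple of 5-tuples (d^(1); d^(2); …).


Via rank(M_{q-1}∘⋯∘M_p): M ≅ I[1,1]^3, I[1,2], I[3,5], I[5,5]^2.
μ_θ-semistable layers: μ^(1)=14; μ^(2)=9; μ^(3)=-6; μ^(4)=-16

((0, 1, 0, 0, 0); (4, 0, 0, 0, 0); (0, 0, 1, 1, 1); (0, 0, 0, 0, 2))


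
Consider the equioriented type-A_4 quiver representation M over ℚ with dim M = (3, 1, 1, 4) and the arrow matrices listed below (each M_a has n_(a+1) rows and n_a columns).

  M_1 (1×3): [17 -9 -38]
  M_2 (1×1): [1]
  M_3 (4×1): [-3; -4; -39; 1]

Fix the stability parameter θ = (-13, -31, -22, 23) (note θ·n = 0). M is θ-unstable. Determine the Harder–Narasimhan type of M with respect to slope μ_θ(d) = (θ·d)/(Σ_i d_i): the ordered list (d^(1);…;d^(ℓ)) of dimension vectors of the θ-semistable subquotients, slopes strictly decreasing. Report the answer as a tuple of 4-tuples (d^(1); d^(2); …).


Via rank(M_{q-1}∘⋯∘M_p): M ≅ I[1,1]^2, I[1,4], I[4,4]^3.
μ_θ-semistable layers: μ^(1)=23; μ^(2)=-13; μ^(3)=-22

((0, 0, 0, 4); (2, 0, 0, 0); (1, 1, 1, 0))


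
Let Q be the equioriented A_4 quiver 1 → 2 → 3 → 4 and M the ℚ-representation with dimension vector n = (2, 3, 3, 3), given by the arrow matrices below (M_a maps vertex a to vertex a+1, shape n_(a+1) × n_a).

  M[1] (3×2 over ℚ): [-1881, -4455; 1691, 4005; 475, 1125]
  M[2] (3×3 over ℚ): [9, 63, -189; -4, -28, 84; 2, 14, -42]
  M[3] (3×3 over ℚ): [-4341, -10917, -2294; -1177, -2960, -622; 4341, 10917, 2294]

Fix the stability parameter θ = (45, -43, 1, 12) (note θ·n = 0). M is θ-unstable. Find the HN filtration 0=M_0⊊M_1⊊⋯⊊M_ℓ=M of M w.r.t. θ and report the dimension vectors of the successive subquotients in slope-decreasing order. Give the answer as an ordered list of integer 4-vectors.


Via rank(M_{q-1}∘⋯∘M_p): M ≅ I[1,1], I[1,4], I[2,2]^2, I[3,3], I[3,4], I[4,4].
μ_θ-semistable layers: μ^(1)=45; μ^(2)=12; μ^(3)=1; μ^(4)=-43

((1, 0, 0, 0); (0, 0, 0, 3); (1, 1, 3, 0); (0, 2, 0, 0))


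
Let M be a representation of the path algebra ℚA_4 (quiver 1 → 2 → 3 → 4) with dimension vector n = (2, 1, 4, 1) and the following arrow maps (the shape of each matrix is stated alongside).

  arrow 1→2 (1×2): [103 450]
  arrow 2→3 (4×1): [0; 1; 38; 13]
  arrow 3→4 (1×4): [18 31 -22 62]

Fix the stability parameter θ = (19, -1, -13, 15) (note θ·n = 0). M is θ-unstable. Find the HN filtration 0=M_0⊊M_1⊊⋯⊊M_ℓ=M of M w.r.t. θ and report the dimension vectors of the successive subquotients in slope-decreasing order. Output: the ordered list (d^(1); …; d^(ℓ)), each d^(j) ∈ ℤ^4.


Interval decomposition of M: I[1,1], I[1,4], I[3,3]^3.
HN type (ℓ=4): μ^(1)=19; μ^(2)=15; μ^(3)=5/3; μ^(4)=-13

((1, 0, 0, 0); (0, 0, 0, 1); (1, 1, 1, 0); (0, 0, 3, 0))


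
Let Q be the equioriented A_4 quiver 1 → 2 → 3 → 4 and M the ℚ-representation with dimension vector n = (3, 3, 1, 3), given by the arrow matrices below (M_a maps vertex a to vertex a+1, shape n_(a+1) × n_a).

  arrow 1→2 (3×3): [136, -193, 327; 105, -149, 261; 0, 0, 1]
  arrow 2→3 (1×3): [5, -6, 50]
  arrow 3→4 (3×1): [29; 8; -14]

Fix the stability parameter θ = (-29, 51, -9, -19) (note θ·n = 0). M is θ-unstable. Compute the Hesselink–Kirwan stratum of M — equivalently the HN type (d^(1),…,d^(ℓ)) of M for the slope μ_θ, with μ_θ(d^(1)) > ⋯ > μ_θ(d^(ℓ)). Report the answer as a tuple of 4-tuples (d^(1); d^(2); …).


Via rank(M_{q-1}∘⋯∘M_p): M ≅ I[1,2]^2, I[1,4], I[4,4]^2.
μ_θ-semistable layers: μ^(1)=51; μ^(2)=23/3; μ^(3)=-19; μ^(4)=-29

((0, 2, 0, 0); (0, 1, 1, 1); (0, 0, 0, 2); (3, 0, 0, 0))


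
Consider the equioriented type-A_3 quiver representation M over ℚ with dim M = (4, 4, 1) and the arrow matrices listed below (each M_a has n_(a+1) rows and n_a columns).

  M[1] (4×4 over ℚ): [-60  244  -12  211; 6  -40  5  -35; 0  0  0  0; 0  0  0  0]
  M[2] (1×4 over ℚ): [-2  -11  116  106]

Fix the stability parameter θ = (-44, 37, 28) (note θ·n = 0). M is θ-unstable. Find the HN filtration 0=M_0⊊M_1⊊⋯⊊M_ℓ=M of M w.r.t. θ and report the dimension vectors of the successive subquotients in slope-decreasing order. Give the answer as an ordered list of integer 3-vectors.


Barcode: M ≅ I[1,1]^2, I[1,2], I[1,3], I[2,2]^2. HN layers by μ_θ (3 steps, strictly decreasing):
  μ^(1)=37; μ^(2)=65/2; μ^(3)=-44

((0, 3, 0); (0, 1, 1); (4, 0, 0))


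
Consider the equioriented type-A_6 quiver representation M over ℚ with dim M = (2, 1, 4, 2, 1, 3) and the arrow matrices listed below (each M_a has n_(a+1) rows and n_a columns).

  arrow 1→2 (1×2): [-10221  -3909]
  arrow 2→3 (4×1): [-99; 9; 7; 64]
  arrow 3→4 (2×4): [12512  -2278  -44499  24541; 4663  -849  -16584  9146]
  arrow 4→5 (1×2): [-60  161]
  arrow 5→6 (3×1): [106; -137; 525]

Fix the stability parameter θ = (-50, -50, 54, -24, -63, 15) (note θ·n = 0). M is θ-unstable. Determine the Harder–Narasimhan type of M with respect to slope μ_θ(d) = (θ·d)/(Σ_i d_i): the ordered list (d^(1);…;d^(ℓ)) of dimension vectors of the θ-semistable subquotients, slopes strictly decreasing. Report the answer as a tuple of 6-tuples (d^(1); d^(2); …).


Via rank(M_{q-1}∘⋯∘M_p): M ≅ I[1,1], I[1,6], I[3,3]^2, I[3,4], I[6,6]^2.
μ_θ-semistable layers: μ^(1)=54; μ^(2)=15; μ^(3)=-11; μ^(4)=-50

((0, 0, 2, 0, 0, 0); (0, 0, 1, 1, 0, 3); (0, 0, 1, 1, 1, 0); (2, 1, 0, 0, 0, 0))
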